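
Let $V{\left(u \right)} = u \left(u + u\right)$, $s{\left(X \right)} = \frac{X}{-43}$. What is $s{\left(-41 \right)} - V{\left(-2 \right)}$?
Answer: $- \frac{303}{43} \approx -7.0465$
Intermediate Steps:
$s{\left(X \right)} = - \frac{X}{43}$ ($s{\left(X \right)} = X \left(- \frac{1}{43}\right) = - \frac{X}{43}$)
$V{\left(u \right)} = 2 u^{2}$ ($V{\left(u \right)} = u 2 u = 2 u^{2}$)
$s{\left(-41 \right)} - V{\left(-2 \right)} = \left(- \frac{1}{43}\right) \left(-41\right) - 2 \left(-2\right)^{2} = \frac{41}{43} - 2 \cdot 4 = \frac{41}{43} - 8 = - \frac{303}{43}$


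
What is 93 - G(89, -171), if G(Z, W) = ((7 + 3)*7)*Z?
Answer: -6137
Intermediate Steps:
G(Z, W) = 70*Z (G(Z, W) = (10*7)*Z = 70*Z)
93 - G(89, -171) = 93 - 70*89 = 93 - 1*6230 = 93 - 6230 = -6137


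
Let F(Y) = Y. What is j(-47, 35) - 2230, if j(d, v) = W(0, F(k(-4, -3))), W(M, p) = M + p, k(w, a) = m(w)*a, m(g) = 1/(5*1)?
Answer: -11153/5 ≈ -2230.6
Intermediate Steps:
m(g) = ⅕ (m(g) = 1/5 = ⅕)
k(w, a) = a/5
j(d, v) = -⅗ (j(d, v) = 0 + (⅕)*(-3) = 0 - ⅗ = -⅗)
j(-47, 35) - 2230 = -⅗ - 2230 = -11153/5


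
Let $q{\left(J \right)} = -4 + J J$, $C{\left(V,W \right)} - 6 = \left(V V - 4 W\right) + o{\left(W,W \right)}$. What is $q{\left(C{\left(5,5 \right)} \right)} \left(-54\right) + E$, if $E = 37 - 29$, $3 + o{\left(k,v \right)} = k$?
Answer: $-8902$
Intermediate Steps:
$o{\left(k,v \right)} = -3 + k$
$C{\left(V,W \right)} = 3 + V^{2} - 3 W$ ($C{\left(V,W \right)} = 6 + \left(\left(V V - 4 W\right) + \left(-3 + W\right)\right) = 6 + \left(\left(V^{2} - 4 W\right) + \left(-3 + W\right)\right) = 6 - \left(3 - V^{2} + 3 W\right) = 3 + V^{2} - 3 W$)
$E = 8$ ($E = 37 - 29 = 8$)
$q{\left(J \right)} = -4 + J^{2}$
$q{\left(C{\left(5,5 \right)} \right)} \left(-54\right) + E = \left(-4 + \left(3 + 5^{2} - 15\right)^{2}\right) \left(-54\right) + 8 = \left(-4 + \left(3 + 25 - 15\right)^{2}\right) \left(-54\right) + 8 = \left(-4 + 13^{2}\right) \left(-54\right) + 8 = \left(-4 + 169\right) \left(-54\right) + 8 = 165 \left(-54\right) + 8 = -8910 + 8 = -8902$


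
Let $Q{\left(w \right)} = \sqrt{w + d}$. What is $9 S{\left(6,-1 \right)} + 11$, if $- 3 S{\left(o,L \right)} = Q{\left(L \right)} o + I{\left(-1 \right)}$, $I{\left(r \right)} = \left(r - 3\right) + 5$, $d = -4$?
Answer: $8 - 18 i \sqrt{5} \approx 8.0 - 40.249 i$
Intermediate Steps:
$Q{\left(w \right)} = \sqrt{-4 + w}$ ($Q{\left(w \right)} = \sqrt{w - 4} = \sqrt{-4 + w}$)
$I{\left(r \right)} = 2 + r$ ($I{\left(r \right)} = \left(-3 + r\right) + 5 = 2 + r$)
$S{\left(o,L \right)} = - \frac{1}{3} - \frac{o \sqrt{-4 + L}}{3}$ ($S{\left(o,L \right)} = - \frac{\sqrt{-4 + L} o + \left(2 - 1\right)}{3} = - \frac{o \sqrt{-4 + L} + 1}{3} = - \frac{1 + o \sqrt{-4 + L}}{3} = - \frac{1}{3} - \frac{o \sqrt{-4 + L}}{3}$)
$9 S{\left(6,-1 \right)} + 11 = 9 \left(- \frac{1}{3} - 2 \sqrt{-4 - 1}\right) + 11 = 9 \left(- \frac{1}{3} - 2 \sqrt{-5}\right) + 11 = 9 \left(- \frac{1}{3} - 2 i \sqrt{5}\right) + 11 = \left(-3 - 18 i \sqrt{5}\right) + 11 = 8 - 18 i \sqrt{5}$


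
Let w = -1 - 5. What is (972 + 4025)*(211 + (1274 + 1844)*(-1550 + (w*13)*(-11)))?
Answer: -10780752665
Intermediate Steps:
w = -6
(972 + 4025)*(211 + (1274 + 1844)*(-1550 + (w*13)*(-11))) = (972 + 4025)*(211 + (1274 + 1844)*(-1550 - 6*13*(-11))) = 4997*(211 + 3118*(-1550 - 78*(-11))) = 4997*(211 + 3118*(-1550 + 858)) = 4997*(211 + 3118*(-692)) = 4997*(211 - 2157656) = 4997*(-2157445) = -10780752665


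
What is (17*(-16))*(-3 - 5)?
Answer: 2176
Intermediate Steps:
(17*(-16))*(-3 - 5) = -272*(-8) = 2176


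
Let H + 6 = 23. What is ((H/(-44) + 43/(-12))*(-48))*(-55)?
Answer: -10480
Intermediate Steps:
H = 17 (H = -6 + 23 = 17)
((H/(-44) + 43/(-12))*(-48))*(-55) = ((17/(-44) + 43/(-12))*(-48))*(-55) = ((17*(-1/44) + 43*(-1/12))*(-48))*(-55) = ((-17/44 - 43/12)*(-48))*(-55) = -131/33*(-48)*(-55) = (2096/11)*(-55) = -10480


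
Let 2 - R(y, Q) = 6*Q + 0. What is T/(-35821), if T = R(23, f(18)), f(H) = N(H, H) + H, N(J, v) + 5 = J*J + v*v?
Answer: 3964/35821 ≈ 0.11066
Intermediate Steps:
N(J, v) = -5 + J² + v² (N(J, v) = -5 + (J*J + v*v) = -5 + (J² + v²) = -5 + J² + v²)
f(H) = -5 + H + 2*H² (f(H) = (-5 + H² + H²) + H = (-5 + 2*H²) + H = -5 + H + 2*H²)
R(y, Q) = 2 - 6*Q (R(y, Q) = 2 - (6*Q + 0) = 2 - 6*Q)
T = -3964 (T = 2 - 6*(-5 + 18 + 2*18²) = 2 - 6*(-5 + 18 + 2*324) = 2 - 6*(-5 + 18 + 648) = 2 - 6*661 = 2 - 3966 = -3964)
T/(-35821) = -3964/(-35821) = -3964*(-1/35821) = 3964/35821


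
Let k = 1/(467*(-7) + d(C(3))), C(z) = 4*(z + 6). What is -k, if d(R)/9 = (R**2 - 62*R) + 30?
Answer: 1/11423 ≈ 8.7543e-5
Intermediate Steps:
C(z) = 24 + 4*z (C(z) = 4*(6 + z) = 24 + 4*z)
d(R) = 270 - 558*R + 9*R**2 (d(R) = 9*((R**2 - 62*R) + 30) = 9*(30 + R**2 - 62*R) = 270 - 558*R + 9*R**2)
k = -1/11423 (k = 1/(467*(-7) + (270 - 558*(24 + 4*3) + 9*(24 + 4*3)**2)) = 1/(-3269 + (270 - 558*(24 + 12) + 9*(24 + 12)**2)) = 1/(-3269 + (270 - 558*36 + 9*36**2)) = 1/(-3269 + (270 - 20088 + 9*1296)) = 1/(-3269 + (270 - 20088 + 11664)) = 1/(-3269 - 8154) = 1/(-11423) = -1/11423 ≈ -8.7543e-5)
-k = -1*(-1/11423) = 1/11423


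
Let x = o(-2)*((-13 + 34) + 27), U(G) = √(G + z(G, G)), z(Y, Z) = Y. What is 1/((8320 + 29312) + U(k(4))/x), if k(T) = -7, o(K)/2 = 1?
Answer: 24772608/932242784257 - 48*I*√14/6525699489799 ≈ 2.6573e-5 - 2.7522e-11*I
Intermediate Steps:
o(K) = 2 (o(K) = 2*1 = 2)
U(G) = √2*√G (U(G) = √(G + G) = √(2*G) = √2*√G)
x = 96 (x = 2*((-13 + 34) + 27) = 2*(21 + 27) = 2*48 = 96)
1/((8320 + 29312) + U(k(4))/x) = 1/((8320 + 29312) + (√2*√(-7))/96) = 1/(37632 + (√2*(I*√7))*(1/96)) = 1/(37632 + (I*√14)*(1/96)) = 1/(37632 + I*√14/96)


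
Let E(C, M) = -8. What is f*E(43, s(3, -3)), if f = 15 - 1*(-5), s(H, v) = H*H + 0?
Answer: -160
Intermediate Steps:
s(H, v) = H**2 (s(H, v) = H**2 + 0 = H**2)
f = 20 (f = 15 + 5 = 20)
f*E(43, s(3, -3)) = 20*(-8) = -160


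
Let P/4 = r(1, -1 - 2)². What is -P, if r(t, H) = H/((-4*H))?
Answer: -¼ ≈ -0.25000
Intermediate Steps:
r(t, H) = -¼ (r(t, H) = H*(-1/(4*H)) = -¼)
P = ¼ (P = 4*(-¼)² = 4*(1/16) = ¼ ≈ 0.25000)
-P = -1*¼ = -¼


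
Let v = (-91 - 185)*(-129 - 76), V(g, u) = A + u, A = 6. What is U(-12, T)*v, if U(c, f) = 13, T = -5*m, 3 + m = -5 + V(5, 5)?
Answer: 735540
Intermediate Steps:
V(g, u) = 6 + u
v = 56580 (v = -276*(-205) = 56580)
m = 3 (m = -3 + (-5 + (6 + 5)) = -3 + (-5 + 11) = -3 + 6 = 3)
T = -15 (T = -5*3 = -15)
U(-12, T)*v = 13*56580 = 735540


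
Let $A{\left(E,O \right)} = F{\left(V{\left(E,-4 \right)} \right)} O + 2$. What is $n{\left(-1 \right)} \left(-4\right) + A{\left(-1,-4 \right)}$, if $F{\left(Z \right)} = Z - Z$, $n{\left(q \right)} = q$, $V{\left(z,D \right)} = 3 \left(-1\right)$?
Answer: $6$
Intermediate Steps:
$V{\left(z,D \right)} = -3$
$F{\left(Z \right)} = 0$
$A{\left(E,O \right)} = 2$ ($A{\left(E,O \right)} = 0 O + 2 = 0 + 2 = 2$)
$n{\left(-1 \right)} \left(-4\right) + A{\left(-1,-4 \right)} = \left(-1\right) \left(-4\right) + 2 = 4 + 2 = 6$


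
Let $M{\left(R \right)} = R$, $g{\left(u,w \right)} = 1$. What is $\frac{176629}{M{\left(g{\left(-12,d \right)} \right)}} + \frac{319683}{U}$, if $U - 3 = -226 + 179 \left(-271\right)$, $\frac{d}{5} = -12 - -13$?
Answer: $\frac{2869054915}{16244} \approx 1.7662 \cdot 10^{5}$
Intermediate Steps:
$d = 5$ ($d = 5 \left(-12 - -13\right) = 5 \left(-12 + 13\right) = 5 \cdot 1 = 5$)
$U = -48732$ ($U = 3 + \left(-226 + 179 \left(-271\right)\right) = 3 - 48735 = -48732$)
$\frac{176629}{M{\left(g{\left(-12,d \right)} \right)}} + \frac{319683}{U} = \frac{176629}{1} + \frac{319683}{-48732} = 176629 \cdot 1 + 319683 \left(- \frac{1}{48732}\right) = 176629 - \frac{106561}{16244} = \frac{2869054915}{16244}$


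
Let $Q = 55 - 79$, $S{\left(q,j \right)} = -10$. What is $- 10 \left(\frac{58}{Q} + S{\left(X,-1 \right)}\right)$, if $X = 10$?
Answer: $\frac{745}{6} \approx 124.17$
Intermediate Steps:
$Q = -24$
$- 10 \left(\frac{58}{Q} + S{\left(X,-1 \right)}\right) = - 10 \left(\frac{58}{-24} - 10\right) = - 10 \left(58 \left(- \frac{1}{24}\right) - 10\right) = - 10 \left(- \frac{29}{12} - 10\right) = \left(-10\right) \left(- \frac{149}{12}\right) = \frac{745}{6}$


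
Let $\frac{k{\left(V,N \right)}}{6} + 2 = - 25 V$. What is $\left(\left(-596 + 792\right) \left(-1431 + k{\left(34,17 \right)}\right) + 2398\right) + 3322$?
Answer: $-1276708$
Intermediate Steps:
$k{\left(V,N \right)} = -12 - 150 V$ ($k{\left(V,N \right)} = -12 + 6 \left(- 25 V\right) = -12 - 150 V$)
$\left(\left(-596 + 792\right) \left(-1431 + k{\left(34,17 \right)}\right) + 2398\right) + 3322 = \left(\left(-596 + 792\right) \left(-1431 - 5112\right) + 2398\right) + 3322 = \left(196 \left(-1431 - 5112\right) + 2398\right) + 3322 = \left(196 \left(-6543\right) + 2398\right) + 3322 = \left(-1282428 + 2398\right) + 3322 = -1280030 + 3322 = -1276708$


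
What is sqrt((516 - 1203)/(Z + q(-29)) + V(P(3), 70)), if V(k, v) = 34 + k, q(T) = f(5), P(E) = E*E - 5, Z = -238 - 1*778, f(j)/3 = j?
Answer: 5*sqrt(1550549)/1001 ≈ 6.2198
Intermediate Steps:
f(j) = 3*j
Z = -1016 (Z = -238 - 778 = -1016)
P(E) = -5 + E**2 (P(E) = E**2 - 5 = -5 + E**2)
q(T) = 15 (q(T) = 3*5 = 15)
sqrt((516 - 1203)/(Z + q(-29)) + V(P(3), 70)) = sqrt((516 - 1203)/(-1016 + 15) + (34 + (-5 + 3**2))) = sqrt(-687/(-1001) + (34 + (-5 + 9))) = sqrt(-687*(-1/1001) + (34 + 4)) = sqrt(687/1001 + 38) = sqrt(38725/1001) = 5*sqrt(1550549)/1001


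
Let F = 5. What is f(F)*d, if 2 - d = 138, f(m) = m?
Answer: -680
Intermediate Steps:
d = -136 (d = 2 - 1*138 = 2 - 138 = -136)
f(F)*d = 5*(-136) = -680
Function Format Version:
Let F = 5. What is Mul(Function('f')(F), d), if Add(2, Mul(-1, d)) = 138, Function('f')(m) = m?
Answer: -680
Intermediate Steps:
d = -136 (d = Add(2, Mul(-1, 138)) = Add(2, -138) = -136)
Mul(Function('f')(F), d) = Mul(5, -136) = -680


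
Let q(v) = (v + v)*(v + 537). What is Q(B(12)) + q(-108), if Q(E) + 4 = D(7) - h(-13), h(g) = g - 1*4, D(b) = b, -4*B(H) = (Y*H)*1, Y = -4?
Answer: -92644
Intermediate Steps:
q(v) = 2*v*(537 + v) (q(v) = (2*v)*(537 + v) = 2*v*(537 + v))
B(H) = H (B(H) = -(-4*H)/4 = -(-1)*H = H)
h(g) = -4 + g (h(g) = g - 4 = -4 + g)
Q(E) = 20 (Q(E) = -4 + (7 - (-4 - 13)) = -4 + (7 - 1*(-17)) = -4 + (7 + 17) = -4 + 24 = 20)
Q(B(12)) + q(-108) = 20 + 2*(-108)*(537 - 108) = 20 + 2*(-108)*429 = 20 - 92664 = -92644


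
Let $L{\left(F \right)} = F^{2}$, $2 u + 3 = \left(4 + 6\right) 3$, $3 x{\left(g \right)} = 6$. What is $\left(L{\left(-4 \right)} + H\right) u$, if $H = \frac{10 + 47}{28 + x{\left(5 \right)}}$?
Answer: $\frac{4833}{20} \approx 241.65$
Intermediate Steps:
$x{\left(g \right)} = 2$ ($x{\left(g \right)} = \frac{1}{3} \cdot 6 = 2$)
$u = \frac{27}{2}$ ($u = - \frac{3}{2} + \frac{\left(4 + 6\right) 3}{2} = - \frac{3}{2} + \frac{10 \cdot 3}{2} = - \frac{3}{2} + \frac{1}{2} \cdot 30 = - \frac{3}{2} + 15 = \frac{27}{2} \approx 13.5$)
$H = \frac{19}{10}$ ($H = \frac{10 + 47}{28 + 2} = \frac{57}{30} = 57 \cdot \frac{1}{30} = \frac{19}{10} \approx 1.9$)
$\left(L{\left(-4 \right)} + H\right) u = \left(\left(-4\right)^{2} + \frac{19}{10}\right) \frac{27}{2} = \left(16 + \frac{19}{10}\right) \frac{27}{2} = \frac{179}{10} \cdot \frac{27}{2} = \frac{4833}{20}$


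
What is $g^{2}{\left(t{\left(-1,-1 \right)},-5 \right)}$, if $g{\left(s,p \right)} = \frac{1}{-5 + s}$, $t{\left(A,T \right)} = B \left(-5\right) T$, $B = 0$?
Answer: $\frac{1}{25} \approx 0.04$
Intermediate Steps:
$t{\left(A,T \right)} = 0$ ($t{\left(A,T \right)} = 0 \left(-5\right) T = 0 T = 0$)
$g^{2}{\left(t{\left(-1,-1 \right)},-5 \right)} = \left(\frac{1}{-5 + 0}\right)^{2} = \left(\frac{1}{-5}\right)^{2} = \left(- \frac{1}{5}\right)^{2} = \frac{1}{25}$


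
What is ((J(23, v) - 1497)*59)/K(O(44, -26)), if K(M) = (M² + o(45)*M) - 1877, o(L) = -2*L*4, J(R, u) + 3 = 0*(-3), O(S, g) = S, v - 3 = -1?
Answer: 88500/15781 ≈ 5.6080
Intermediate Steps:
v = 2 (v = 3 - 1 = 2)
J(R, u) = -3 (J(R, u) = -3 + 0*(-3) = -3 + 0 = -3)
o(L) = -8*L
K(M) = -1877 + M² - 360*M (K(M) = (M² + (-8*45)*M) - 1877 = (M² - 360*M) - 1877 = -1877 + M² - 360*M)
((J(23, v) - 1497)*59)/K(O(44, -26)) = ((-3 - 1497)*59)/(-1877 + 44² - 360*44) = (-1500*59)/(-1877 + 1936 - 15840) = -88500/(-15781) = -88500*(-1/15781) = 88500/15781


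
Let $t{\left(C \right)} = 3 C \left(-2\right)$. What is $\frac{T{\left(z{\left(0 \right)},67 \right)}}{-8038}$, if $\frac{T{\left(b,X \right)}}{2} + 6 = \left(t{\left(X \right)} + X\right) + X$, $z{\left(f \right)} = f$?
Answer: $\frac{274}{4019} \approx 0.068176$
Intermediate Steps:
$t{\left(C \right)} = - 6 C$ ($t{\left(C \right)} = 3 \left(- 2 C\right) = - 6 C$)
$T{\left(b,X \right)} = -12 - 8 X$ ($T{\left(b,X \right)} = -12 + 2 \left(\left(- 6 X + X\right) + X\right) = -12 + 2 \left(- 5 X + X\right) = -12 + 2 \left(- 4 X\right) = -12 - 8 X$)
$\frac{T{\left(z{\left(0 \right)},67 \right)}}{-8038} = \frac{-12 - 536}{-8038} = \left(-12 - 536\right) \left(- \frac{1}{8038}\right) = \left(-548\right) \left(- \frac{1}{8038}\right) = \frac{274}{4019}$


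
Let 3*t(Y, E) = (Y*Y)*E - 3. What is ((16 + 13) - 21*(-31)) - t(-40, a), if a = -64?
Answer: 104443/3 ≈ 34814.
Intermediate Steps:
t(Y, E) = -1 + E*Y**2/3 (t(Y, E) = ((Y*Y)*E - 3)/3 = (Y**2*E - 3)/3 = (E*Y**2 - 3)/3 = (-3 + E*Y**2)/3 = -1 + E*Y**2/3)
((16 + 13) - 21*(-31)) - t(-40, a) = ((16 + 13) - 21*(-31)) - (-1 + (1/3)*(-64)*(-40)**2) = (29 + 651) - (-1 + (1/3)*(-64)*1600) = 680 - (-1 - 102400/3) = 680 - 1*(-102403/3) = 680 + 102403/3 = 104443/3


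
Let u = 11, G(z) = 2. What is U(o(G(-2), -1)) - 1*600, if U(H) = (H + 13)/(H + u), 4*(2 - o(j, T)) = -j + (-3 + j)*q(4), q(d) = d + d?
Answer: -18565/31 ≈ -598.87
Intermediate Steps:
q(d) = 2*d
o(j, T) = 8 - 7*j/4 (o(j, T) = 2 - (-j + (-3 + j)*(2*4))/4 = 2 - (-j + (-3 + j)*8)/4 = 2 - (-j + (-24 + 8*j))/4 = 2 - (-24 + 7*j)/4 = 2 + (6 - 7*j/4) = 8 - 7*j/4)
U(H) = (13 + H)/(11 + H) (U(H) = (H + 13)/(H + 11) = (13 + H)/(11 + H))
U(o(G(-2), -1)) - 1*600 = (13 + (8 - 7/4*2))/(11 + (8 - 7/4*2)) - 1*600 = (13 + (8 - 7/2))/(11 + (8 - 7/2)) - 600 = (13 + 9/2)/(11 + 9/2) - 600 = (35/2)/(31/2) - 600 = (2/31)*(35/2) - 600 = 35/31 - 600 = -18565/31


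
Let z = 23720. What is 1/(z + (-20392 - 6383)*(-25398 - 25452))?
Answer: 1/1361532470 ≈ 7.3447e-10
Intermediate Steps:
1/(z + (-20392 - 6383)*(-25398 - 25452)) = 1/(23720 + (-20392 - 6383)*(-25398 - 25452)) = 1/(23720 - 26775*(-50850)) = 1/(23720 + 1361508750) = 1/1361532470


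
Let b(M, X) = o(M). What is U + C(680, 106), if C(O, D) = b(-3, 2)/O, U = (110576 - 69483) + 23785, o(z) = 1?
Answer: 44117041/680 ≈ 64878.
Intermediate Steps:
b(M, X) = 1
U = 64878 (U = 41093 + 23785 = 64878)
C(O, D) = 1/O
U + C(680, 106) = 64878 + 1/680 = 44117041/680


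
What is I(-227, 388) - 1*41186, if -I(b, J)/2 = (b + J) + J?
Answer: -42284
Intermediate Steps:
I(b, J) = -4*J - 2*b (I(b, J) = -2*((b + J) + J) = -2*((J + b) + J) = -2*(b + 2*J) = -4*J - 2*b)
I(-227, 388) - 1*41186 = (-4*388 - 2*(-227)) - 1*41186 = (-1552 + 454) - 41186 = -1098 - 41186 = -42284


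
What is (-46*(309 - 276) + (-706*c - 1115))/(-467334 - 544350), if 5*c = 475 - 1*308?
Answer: 43689/1686140 ≈ 0.025911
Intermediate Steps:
c = 167/5 (c = (475 - 1*308)/5 = (475 - 308)/5 = (⅕)*167 = 167/5 ≈ 33.400)
(-46*(309 - 276) + (-706*c - 1115))/(-467334 - 544350) = (-46*(309 - 276) + (-706*167/5 - 1115))/(-467334 - 544350) = (-46*33 + (-117902/5 - 1115))/(-1011684) = (-1518 - 123477/5)*(-1/1011684) = -131067/5*(-1/1011684) = 43689/1686140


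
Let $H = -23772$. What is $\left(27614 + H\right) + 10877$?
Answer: $14719$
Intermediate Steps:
$\left(27614 + H\right) + 10877 = \left(27614 - 23772\right) + 10877 = 3842 + 10877 = 14719$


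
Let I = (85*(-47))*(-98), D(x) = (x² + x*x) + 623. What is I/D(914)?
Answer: 78302/334283 ≈ 0.23424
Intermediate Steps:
D(x) = 623 + 2*x² (D(x) = (x² + x²) + 623 = 2*x² + 623 = 623 + 2*x²)
I = 391510 (I = -3995*(-98) = 391510)
I/D(914) = 391510/(623 + 2*914²) = 391510/(623 + 2*835396) = 391510/(623 + 1670792) = 391510/1671415 = 391510*(1/1671415) = 78302/334283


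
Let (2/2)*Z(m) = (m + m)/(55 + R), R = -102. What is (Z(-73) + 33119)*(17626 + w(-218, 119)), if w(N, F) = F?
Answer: 27624333555/47 ≈ 5.8775e+8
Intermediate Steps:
Z(m) = -2*m/47 (Z(m) = (m + m)/(55 - 102) = (2*m)/(-47) = (2*m)*(-1/47) = -2*m/47)
(Z(-73) + 33119)*(17626 + w(-218, 119)) = (-2/47*(-73) + 33119)*(17626 + 119) = (146/47 + 33119)*17745 = (1556739/47)*17745 = 27624333555/47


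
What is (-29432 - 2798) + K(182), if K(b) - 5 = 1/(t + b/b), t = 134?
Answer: -4350374/135 ≈ -32225.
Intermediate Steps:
K(b) = 676/135 (K(b) = 5 + 1/(134 + b/b) = 5 + 1/(134 + 1) = 5 + 1/135 = 676/135)
(-29432 - 2798) + K(182) = (-29432 - 2798) + 676/135 = -32230 + 676/135 = -4350374/135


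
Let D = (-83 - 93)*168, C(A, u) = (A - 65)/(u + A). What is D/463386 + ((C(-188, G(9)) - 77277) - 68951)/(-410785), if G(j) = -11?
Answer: 23954658597/81991453645 ≈ 0.29216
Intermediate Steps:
C(A, u) = (-65 + A)/(A + u)
D = -29568 (D = -176*168 = -29568)
D/463386 + ((C(-188, G(9)) - 77277) - 68951)/(-410785) = -29568/463386 + (((-65 - 188)/(-188 - 11) - 77277) - 68951)/(-410785) = -29568*1/463386 + ((-253/(-199) - 77277) - 68951)*(-1/410785) = -64/1003 + ((-1/199*(-253) - 77277) - 68951)*(-1/410785) = -64/1003 + ((253/199 - 77277) - 68951)*(-1/410785) = -64/1003 + (-15377870/199 - 68951)*(-1/410785) = -64/1003 - 29099119/199*(-1/410785) = -64/1003 + 29099119/81746215 = 23954658597/81991453645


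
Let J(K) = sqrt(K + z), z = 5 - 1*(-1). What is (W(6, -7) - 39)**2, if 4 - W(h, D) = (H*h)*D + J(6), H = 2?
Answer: 2413 - 196*sqrt(3) ≈ 2073.5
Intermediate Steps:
z = 6 (z = 5 + 1 = 6)
J(K) = sqrt(6 + K) (J(K) = sqrt(K + 6) = sqrt(6 + K))
W(h, D) = 4 - 2*sqrt(3) - 2*D*h (W(h, D) = 4 - ((2*h)*D + sqrt(6 + 6)) = 4 - (2*D*h + sqrt(12)) = 4 - (2*D*h + 2*sqrt(3)) = 4 - (2*sqrt(3) + 2*D*h) = 4 + (-2*sqrt(3) - 2*D*h) = 4 - 2*sqrt(3) - 2*D*h)
(W(6, -7) - 39)**2 = ((4 - 2*sqrt(3) - 2*(-7)*6) - 39)**2 = ((4 - 2*sqrt(3) + 84) - 39)**2 = ((88 - 2*sqrt(3)) - 39)**2 = (49 - 2*sqrt(3))**2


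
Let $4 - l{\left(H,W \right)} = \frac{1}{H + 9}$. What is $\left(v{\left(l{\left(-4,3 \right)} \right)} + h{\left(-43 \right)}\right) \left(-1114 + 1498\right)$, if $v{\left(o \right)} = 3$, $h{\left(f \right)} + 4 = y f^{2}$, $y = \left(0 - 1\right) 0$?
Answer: $-384$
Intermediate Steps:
$y = 0$ ($y = \left(-1\right) 0 = 0$)
$h{\left(f \right)} = -4$ ($h{\left(f \right)} = -4 + 0 f^{2} = -4 + 0 = -4$)
$l{\left(H,W \right)} = 4 - \frac{1}{9 + H}$ ($l{\left(H,W \right)} = 4 - \frac{1}{H + 9} = 4 - \frac{1}{9 + H}$)
$\left(v{\left(l{\left(-4,3 \right)} \right)} + h{\left(-43 \right)}\right) \left(-1114 + 1498\right) = \left(3 - 4\right) \left(-1114 + 1498\right) = \left(-1\right) 384 = -384$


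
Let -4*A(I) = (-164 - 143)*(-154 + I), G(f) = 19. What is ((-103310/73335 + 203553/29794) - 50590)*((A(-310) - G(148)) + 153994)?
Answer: -2616400297847494711/436988598 ≈ -5.9873e+9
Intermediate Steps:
A(I) = -23639/2 + 307*I/4 (A(I) = -(-164 - 143)*(-154 + I)/4 = -(-307)*(-154 + I)/4 = -(47278 - 307*I)/4 = -23639/2 + 307*I/4)
((-103310/73335 + 203553/29794) - 50590)*((A(-310) - G(148)) + 153994) = ((-103310/73335 + 203553/29794) - 50590)*(((-23639/2 + (307/4)*(-310)) - 1*19) + 153994) = ((-103310*1/73335 + 203553*(1/29794)) - 50590)*(((-23639/2 - 47585/2) - 19) + 153994) = ((-20662/14667 + 203553/29794) - 50590)*((-35612 - 19) + 153994) = (2369908223/436988598 - 50590)*(-35631 + 153994) = -22104883264597/436988598*118363 = -2616400297847494711/436988598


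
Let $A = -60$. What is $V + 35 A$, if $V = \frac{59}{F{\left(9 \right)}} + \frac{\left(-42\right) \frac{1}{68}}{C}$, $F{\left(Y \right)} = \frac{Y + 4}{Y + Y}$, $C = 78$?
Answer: $- \frac{1784191}{884} \approx -2018.3$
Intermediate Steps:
$F{\left(Y \right)} = \frac{4 + Y}{2 Y}$
$V = \frac{72209}{884}$ ($V = \frac{59}{\frac{1}{2} \cdot \frac{1}{9} \left(4 + 9\right)} + \frac{\left(-42\right) \frac{1}{68}}{78} = \frac{59}{\frac{1}{2} \cdot \frac{1}{9} \cdot 13} + \left(-42\right) \frac{1}{68} \cdot \frac{1}{78} = \frac{59}{\frac{13}{18}} - \frac{7}{884} = 59 \cdot \frac{18}{13} - \frac{7}{884} = \frac{1062}{13} - \frac{7}{884} = \frac{72209}{884} \approx 81.684$)
$V + 35 A = \frac{72209}{884} + 35 \left(-60\right) = \frac{72209}{884} - 2100 = - \frac{1784191}{884}$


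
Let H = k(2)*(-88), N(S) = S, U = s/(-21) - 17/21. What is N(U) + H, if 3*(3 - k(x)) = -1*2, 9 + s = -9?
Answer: -6775/21 ≈ -322.62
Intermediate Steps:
s = -18 (s = -9 - 9 = -18)
k(x) = 11/3 (k(x) = 3 - (-1)*2/3 = 3 - ⅓*(-2) = 3 + ⅔ = 11/3)
U = 1/21 (U = -18/(-21) - 17/21 = -18*(-1/21) - 17*1/21 = 6/7 - 17/21 = 1/21 ≈ 0.047619)
H = -968/3 (H = (11/3)*(-88) = -968/3 ≈ -322.67)
N(U) + H = 1/21 - 968/3 = -6775/21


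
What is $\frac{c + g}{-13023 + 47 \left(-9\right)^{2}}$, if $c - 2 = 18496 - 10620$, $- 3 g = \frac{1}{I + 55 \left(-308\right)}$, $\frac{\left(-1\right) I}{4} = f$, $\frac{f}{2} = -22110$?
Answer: $- \frac{3780021959}{4422021120} \approx -0.85482$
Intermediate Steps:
$f = -44220$ ($f = 2 \left(-22110\right) = -44220$)
$I = 176880$ ($I = \left(-4\right) \left(-44220\right) = 176880$)
$g = - \frac{1}{479820}$ ($g = - \frac{1}{3 \left(176880 + 55 \left(-308\right)\right)} = - \frac{1}{3 \left(176880 - 16940\right)} = - \frac{1}{3 \cdot 159940} = \left(- \frac{1}{3}\right) \frac{1}{159940} = - \frac{1}{479820} \approx -2.0841 \cdot 10^{-6}$)
$c = 7878$ ($c = 2 + \left(18496 - 10620\right) = 2 + 7876 = 7878$)
$\frac{c + g}{-13023 + 47 \left(-9\right)^{2}} = \frac{7878 - \frac{1}{479820}}{-13023 + 47 \left(-9\right)^{2}} = \frac{3780021959}{479820 \left(-13023 + 47 \cdot 81\right)} = \frac{3780021959}{479820 \left(-13023 + 3807\right)} = \frac{3780021959}{479820 \left(-9216\right)} = \frac{3780021959}{479820} \left(- \frac{1}{9216}\right) = - \frac{3780021959}{4422021120}$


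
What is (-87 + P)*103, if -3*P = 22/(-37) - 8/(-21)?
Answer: -20870993/2331 ≈ -8953.7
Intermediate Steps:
P = 166/2331 (P = -(22/(-37) - 8/(-21))/3 = -(22*(-1/37) - 8*(-1/21))/3 = -(-22/37 + 8/21)/3 = -1/3*(-166/777) = 166/2331 ≈ 0.071214)
(-87 + P)*103 = (-87 + 166/2331)*103 = -202631/2331*103 = -20870993/2331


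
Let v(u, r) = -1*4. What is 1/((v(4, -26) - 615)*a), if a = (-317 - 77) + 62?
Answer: 1/205508 ≈ 4.8660e-6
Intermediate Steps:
v(u, r) = -4
a = -332 (a = -394 + 62 = -332)
1/((v(4, -26) - 615)*a) = 1/(-4 - 615*(-332)) = -1/332/(-619) = -1/619*(-1/332) = 1/205508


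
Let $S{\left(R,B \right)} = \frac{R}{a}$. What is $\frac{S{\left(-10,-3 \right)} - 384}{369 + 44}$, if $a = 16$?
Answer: $- \frac{3077}{3304} \approx -0.9313$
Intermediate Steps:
$S{\left(R,B \right)} = \frac{R}{16}$
$\frac{S{\left(-10,-3 \right)} - 384}{369 + 44} = \frac{\frac{1}{16} \left(-10\right) - 384}{369 + 44} = \frac{- \frac{5}{8} - 384}{413} = \left(- \frac{3077}{8}\right) \frac{1}{413} = - \frac{3077}{3304}$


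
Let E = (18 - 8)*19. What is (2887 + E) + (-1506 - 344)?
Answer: 1227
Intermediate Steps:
E = 190 (E = 10*19 = 190)
(2887 + E) + (-1506 - 344) = (2887 + 190) + (-1506 - 344) = 3077 - 1850 = 1227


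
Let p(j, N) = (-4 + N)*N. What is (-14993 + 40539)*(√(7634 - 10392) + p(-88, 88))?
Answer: 188836032 + 25546*I*√2758 ≈ 1.8884e+8 + 1.3416e+6*I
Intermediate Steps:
p(j, N) = N*(-4 + N)
(-14993 + 40539)*(√(7634 - 10392) + p(-88, 88)) = (-14993 + 40539)*(√(7634 - 10392) + 88*(-4 + 88)) = 25546*(√(-2758) + 88*84) = 25546*(I*√2758 + 7392) = 25546*(7392 + I*√2758) = 188836032 + 25546*I*√2758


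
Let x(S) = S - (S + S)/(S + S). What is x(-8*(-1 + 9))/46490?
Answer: -13/9298 ≈ -0.0013981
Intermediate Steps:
x(S) = -1 + S (x(S) = S - 2*S/(2*S) = S - 2*S*1/(2*S) = S - 1*1 = S - 1 = -1 + S)
x(-8*(-1 + 9))/46490 = (-1 - 8*(-1 + 9))/46490 = (-1 - 8*8)*(1/46490) = (-1 - 64)*(1/46490) = -65*1/46490 = -13/9298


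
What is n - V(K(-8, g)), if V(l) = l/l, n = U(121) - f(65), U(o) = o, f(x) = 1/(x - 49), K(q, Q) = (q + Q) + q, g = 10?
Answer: 1919/16 ≈ 119.94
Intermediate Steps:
K(q, Q) = Q + 2*q (K(q, Q) = (Q + q) + q = Q + 2*q)
f(x) = 1/(-49 + x)
n = 1935/16 (n = 121 - 1/(-49 + 65) = 121 - 1/16 = 1935/16 ≈ 120.94)
V(l) = 1
n - V(K(-8, g)) = 1935/16 - 1*1 = 1935/16 - 1 = 1919/16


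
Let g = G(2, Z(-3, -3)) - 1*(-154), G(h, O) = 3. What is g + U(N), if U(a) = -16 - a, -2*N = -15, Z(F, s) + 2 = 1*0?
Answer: 267/2 ≈ 133.50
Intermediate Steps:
Z(F, s) = -2 (Z(F, s) = -2 + 1*0 = -2 + 0 = -2)
N = 15/2 (N = -1/2*(-15) = 15/2 ≈ 7.5000)
g = 157 (g = 3 - 1*(-154) = 3 + 154 = 157)
g + U(N) = 157 + (-16 - 1*15/2) = 157 + (-16 - 15/2) = 157 - 47/2 = 267/2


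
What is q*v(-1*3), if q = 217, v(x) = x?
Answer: -651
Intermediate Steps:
q*v(-1*3) = 217*(-1*3) = 217*(-3) = -651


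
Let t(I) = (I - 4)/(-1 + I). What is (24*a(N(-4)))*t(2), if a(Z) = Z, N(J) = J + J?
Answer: 384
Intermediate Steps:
N(J) = 2*J
t(I) = (-4 + I)/(-1 + I)
(24*a(N(-4)))*t(2) = (24*(2*(-4)))*((-4 + 2)/(-1 + 2)) = (24*(-8))*(-2/1) = -192*(-2) = 384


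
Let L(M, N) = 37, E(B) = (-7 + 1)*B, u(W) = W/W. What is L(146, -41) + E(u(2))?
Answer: 31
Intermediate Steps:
u(W) = 1
E(B) = -6*B
L(146, -41) + E(u(2)) = 37 - 6*1 = 37 - 6 = 31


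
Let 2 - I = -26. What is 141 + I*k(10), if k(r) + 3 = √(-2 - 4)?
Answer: 57 + 28*I*√6 ≈ 57.0 + 68.586*I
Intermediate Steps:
I = 28 (I = 2 - 1*(-26) = 2 + 26 = 28)
k(r) = -3 + I*√6 (k(r) = -3 + √(-2 - 4) = -3 + √(-6) = -3 + I*√6)
141 + I*k(10) = 141 + 28*(-3 + I*√6) = 141 + (-84 + 28*I*√6) = 57 + 28*I*√6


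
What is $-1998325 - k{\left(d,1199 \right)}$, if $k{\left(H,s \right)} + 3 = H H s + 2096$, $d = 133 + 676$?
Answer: $-786723137$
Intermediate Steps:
$d = 809$
$k{\left(H,s \right)} = 2093 + s H^{2}$ ($k{\left(H,s \right)} = -3 + \left(H H s + 2096\right) = -3 + \left(H^{2} s + 2096\right) = -3 + \left(s H^{2} + 2096\right) = -3 + \left(2096 + s H^{2}\right) = 2093 + s H^{2}$)
$-1998325 - k{\left(d,1199 \right)} = -1998325 - \left(2093 + 1199 \cdot 809^{2}\right) = -1998325 - \left(2093 + 1199 \cdot 654481\right) = -1998325 - \left(2093 + 784722719\right) = -1998325 - 784724812 = -786723137$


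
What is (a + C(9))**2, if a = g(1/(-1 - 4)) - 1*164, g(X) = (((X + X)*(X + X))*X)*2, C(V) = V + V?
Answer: 333354564/15625 ≈ 21335.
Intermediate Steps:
C(V) = 2*V
g(X) = 8*X**3 (g(X) = (((2*X)*(2*X))*X)*2 = ((4*X**2)*X)*2 = (4*X**3)*2 = 8*X**3)
a = -20508/125 (a = 8*(1/(-1 - 4))**3 - 1*164 = 8*(1/(-5))**3 - 164 = 8*(-1/5)**3 - 164 = 8*(-1/125) - 164 = -8/125 - 164 = -20508/125 ≈ -164.06)
(a + C(9))**2 = (-20508/125 + 2*9)**2 = (-20508/125 + 18)**2 = (-18258/125)**2 = 333354564/15625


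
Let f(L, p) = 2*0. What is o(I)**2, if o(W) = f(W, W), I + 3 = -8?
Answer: 0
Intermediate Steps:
f(L, p) = 0
I = -11 (I = -3 - 8 = -11)
o(W) = 0
o(I)**2 = 0**2 = 0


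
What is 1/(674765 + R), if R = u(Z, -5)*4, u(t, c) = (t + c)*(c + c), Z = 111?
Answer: 1/670525 ≈ 1.4914e-6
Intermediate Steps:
u(t, c) = 2*c*(c + t) (u(t, c) = (c + t)*(2*c) = 2*c*(c + t))
R = -4240 (R = (2*(-5)*(-5 + 111))*4 = (2*(-5)*106)*4 = -1060*4 = -4240)
1/(674765 + R) = 1/(674765 - 4240) = 1/670525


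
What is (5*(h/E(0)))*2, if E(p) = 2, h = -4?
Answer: -20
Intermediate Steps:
(5*(h/E(0)))*2 = (5*(-4/2))*2 = (5*(-4*1/2))*2 = (5*(-2))*2 = -10*2 = -20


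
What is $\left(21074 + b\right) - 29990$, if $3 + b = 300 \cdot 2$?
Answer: $-8319$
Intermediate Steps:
$b = 597$ ($b = -3 + 300 \cdot 2 = -3 + 600 = 597$)
$\left(21074 + b\right) - 29990 = \left(21074 + 597\right) - 29990 = 21671 - 29990 = -8319$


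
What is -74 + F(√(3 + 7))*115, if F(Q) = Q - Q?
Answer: -74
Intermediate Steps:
F(Q) = 0
-74 + F(√(3 + 7))*115 = -74 + 0*115 = -74 + 0 = -74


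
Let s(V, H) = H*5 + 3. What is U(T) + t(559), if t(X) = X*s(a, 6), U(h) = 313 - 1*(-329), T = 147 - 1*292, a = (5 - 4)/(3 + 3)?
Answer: 19089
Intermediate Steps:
a = ⅙ (a = 1/6 = 1*(⅙) = ⅙ ≈ 0.16667)
s(V, H) = 3 + 5*H (s(V, H) = 5*H + 3 = 3 + 5*H)
T = -145 (T = 147 - 292 = -145)
U(h) = 642 (U(h) = 313 + 329 = 642)
t(X) = 33*X (t(X) = X*(3 + 5*6) = X*(3 + 30) = X*33 = 33*X)
U(T) + t(559) = 642 + 33*559 = 642 + 18447 = 19089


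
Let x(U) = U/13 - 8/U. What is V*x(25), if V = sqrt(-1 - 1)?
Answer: 521*I*sqrt(2)/325 ≈ 2.2671*I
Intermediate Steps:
V = I*sqrt(2) (V = sqrt(-2) = I*sqrt(2) ≈ 1.4142*I)
x(U) = -8/U + U/13 (x(U) = U*(1/13) - 8/U = U/13 - 8/U = -8/U + U/13)
V*x(25) = (I*sqrt(2))*(-8/25 + (1/13)*25) = (I*sqrt(2))*(-8*1/25 + 25/13) = (I*sqrt(2))*(-8/25 + 25/13) = (I*sqrt(2))*(521/325) = 521*I*sqrt(2)/325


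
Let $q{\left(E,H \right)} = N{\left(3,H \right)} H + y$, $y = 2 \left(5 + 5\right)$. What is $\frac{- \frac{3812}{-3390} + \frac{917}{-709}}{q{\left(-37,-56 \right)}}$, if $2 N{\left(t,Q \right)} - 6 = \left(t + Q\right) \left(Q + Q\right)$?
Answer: $\frac{202961}{199919154780} \approx 1.0152 \cdot 10^{-6}$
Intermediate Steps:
$N{\left(t,Q \right)} = 3 + Q \left(Q + t\right)$ ($N{\left(t,Q \right)} = 3 + \frac{\left(t + Q\right) \left(Q + Q\right)}{2} = 3 + \frac{\left(Q + t\right) 2 Q}{2} = 3 + \frac{2 Q \left(Q + t\right)}{2} = 3 + Q \left(Q + t\right)$)
$y = 20$ ($y = 2 \cdot 10 = 20$)
$q{\left(E,H \right)} = 20 + H \left(3 + H^{2} + 3 H\right)$ ($q{\left(E,H \right)} = \left(3 + H^{2} + H 3\right) H + 20 = \left(3 + H^{2} + 3 H\right) H + 20 = H \left(3 + H^{2} + 3 H\right) + 20 = 20 + H \left(3 + H^{2} + 3 H\right)$)
$\frac{- \frac{3812}{-3390} + \frac{917}{-709}}{q{\left(-37,-56 \right)}} = \frac{- \frac{3812}{-3390} + \frac{917}{-709}}{20 - 56 \left(3 + \left(-56\right)^{2} + 3 \left(-56\right)\right)} = \frac{\left(-3812\right) \left(- \frac{1}{3390}\right) + 917 \left(- \frac{1}{709}\right)}{20 - 56 \left(3 + 3136 - 168\right)} = \frac{\frac{1906}{1695} - \frac{917}{709}}{20 - 166376} = - \frac{202961}{1201755 \left(20 - 166376\right)} = - \frac{202961}{1201755 \left(-166356\right)} = \left(- \frac{202961}{1201755}\right) \left(- \frac{1}{166356}\right) = \frac{202961}{199919154780}$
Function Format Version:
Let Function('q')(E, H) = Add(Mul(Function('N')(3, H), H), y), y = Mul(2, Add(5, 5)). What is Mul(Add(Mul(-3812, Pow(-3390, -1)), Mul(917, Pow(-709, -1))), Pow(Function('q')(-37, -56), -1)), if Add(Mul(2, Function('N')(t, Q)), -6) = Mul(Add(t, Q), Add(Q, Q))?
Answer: Rational(202961, 199919154780) ≈ 1.0152e-6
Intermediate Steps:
Function('N')(t, Q) = Add(3, Mul(Q, Add(Q, t))) (Function('N')(t, Q) = Add(3, Mul(Rational(1, 2), Mul(Add(t, Q), Add(Q, Q)))) = Add(3, Mul(Rational(1, 2), Mul(Add(Q, t), Mul(2, Q)))) = Add(3, Mul(Rational(1, 2), Mul(2, Q, Add(Q, t)))) = Add(3, Mul(Q, Add(Q, t))))
y = 20 (y = Mul(2, 10) = 20)
Function('q')(E, H) = Add(20, Mul(H, Add(3, Pow(H, 2), Mul(3, H)))) (Function('q')(E, H) = Add(Mul(Add(3, Pow(H, 2), Mul(H, 3)), H), 20) = Add(Mul(Add(3, Pow(H, 2), Mul(3, H)), H), 20) = Add(Mul(H, Add(3, Pow(H, 2), Mul(3, H))), 20) = Add(20, Mul(H, Add(3, Pow(H, 2), Mul(3, H)))))
Mul(Add(Mul(-3812, Pow(-3390, -1)), Mul(917, Pow(-709, -1))), Pow(Function('q')(-37, -56), -1)) = Mul(Add(Mul(-3812, Pow(-3390, -1)), Mul(917, Pow(-709, -1))), Pow(Add(20, Mul(-56, Add(3, Pow(-56, 2), Mul(3, -56)))), -1)) = Mul(Add(Mul(-3812, Rational(-1, 3390)), Mul(917, Rational(-1, 709))), Pow(Add(20, Mul(-56, Add(3, 3136, -168))), -1)) = Mul(Add(Rational(1906, 1695), Rational(-917, 709)), Pow(Add(20, Mul(-56, 2971)), -1)) = Mul(Rational(-202961, 1201755), Pow(Add(20, -166376), -1)) = Mul(Rational(-202961, 1201755), Pow(-166356, -1)) = Mul(Rational(-202961, 1201755), Rational(-1, 166356)) = Rational(202961, 199919154780)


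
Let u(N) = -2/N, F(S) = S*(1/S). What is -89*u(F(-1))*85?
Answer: 15130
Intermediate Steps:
F(S) = 1 (F(S) = S/S = 1)
-89*u(F(-1))*85 = -(-178)/1*85 = -(-178)*85 = -89*(-2)*85 = 178*85 = 15130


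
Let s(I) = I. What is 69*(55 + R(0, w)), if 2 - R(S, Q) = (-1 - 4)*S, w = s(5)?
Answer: 3933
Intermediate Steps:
w = 5
R(S, Q) = 2 + 5*S (R(S, Q) = 2 - (-1 - 4)*S = 2 - (-5)*S = 2 + 5*S)
69*(55 + R(0, w)) = 69*(55 + (2 + 5*0)) = 69*(55 + (2 + 0)) = 69*(55 + 2) = 69*57 = 3933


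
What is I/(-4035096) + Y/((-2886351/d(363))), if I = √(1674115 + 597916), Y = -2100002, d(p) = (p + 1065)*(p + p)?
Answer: 725710291152/962117 - √2272031/4035096 ≈ 7.5429e+5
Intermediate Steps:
d(p) = 2*p*(1065 + p) (d(p) = (1065 + p)*(2*p) = 2*p*(1065 + p))
I = √2272031 ≈ 1507.3
I/(-4035096) + Y/((-2886351/d(363))) = √2272031/(-4035096) - 2100002/((-2886351*1/(726*(1065 + 363)))) = √2272031*(-1/4035096) - 2100002/((-2886351/(2*363*1428))) = -√2272031/4035096 - 2100002/((-2886351/1036728)) = -√2272031/4035096 - 2100002/((-2886351*1/1036728)) = -√2272031/4035096 - 2100002/(-962117/345576) = -√2272031/4035096 - 2100002*(-345576/962117) = -√2272031/4035096 + 725710291152/962117 = 725710291152/962117 - √2272031/4035096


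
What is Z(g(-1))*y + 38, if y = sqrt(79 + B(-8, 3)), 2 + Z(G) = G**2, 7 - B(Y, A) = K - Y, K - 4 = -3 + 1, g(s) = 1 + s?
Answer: 38 - 4*sqrt(19) ≈ 20.564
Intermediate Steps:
K = 2 (K = 4 + (-3 + 1) = 4 - 2 = 2)
B(Y, A) = 5 + Y (B(Y, A) = 7 - (2 - Y) = 7 + (-2 + Y) = 5 + Y)
Z(G) = -2 + G**2
y = 2*sqrt(19) (y = sqrt(79 + (5 - 8)) = sqrt(79 - 3) = sqrt(76) = 2*sqrt(19) ≈ 8.7178)
Z(g(-1))*y + 38 = (-2 + (1 - 1)**2)*(2*sqrt(19)) + 38 = (-2 + 0**2)*(2*sqrt(19)) + 38 = (-2 + 0)*(2*sqrt(19)) + 38 = -4*sqrt(19) + 38 = 38 - 4*sqrt(19)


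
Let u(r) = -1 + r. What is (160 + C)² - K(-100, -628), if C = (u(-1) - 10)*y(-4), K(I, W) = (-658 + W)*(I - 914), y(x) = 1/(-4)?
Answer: -1277435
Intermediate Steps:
y(x) = -¼
K(I, W) = (-914 + I)*(-658 + W) (K(I, W) = (-658 + W)*(-914 + I) = (-914 + I)*(-658 + W))
C = 3 (C = ((-1 - 1) - 10)*(-¼) = (-2 - 10)*(-¼) = -12*(-¼) = 3)
(160 + C)² - K(-100, -628) = (160 + 3)² - (601412 - 914*(-628) - 658*(-100) - 100*(-628)) = 163² - (601412 + 573992 + 65800 + 62800) = 26569 - 1*1304004 = 26569 - 1304004 = -1277435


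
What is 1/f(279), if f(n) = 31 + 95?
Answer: 1/126 ≈ 0.0079365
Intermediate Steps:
f(n) = 126
1/f(279) = 1/126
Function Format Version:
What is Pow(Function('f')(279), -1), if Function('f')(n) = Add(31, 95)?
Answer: Rational(1, 126) ≈ 0.0079365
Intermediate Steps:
Function('f')(n) = 126
Pow(Function('f')(279), -1) = Pow(126, -1) = Rational(1, 126)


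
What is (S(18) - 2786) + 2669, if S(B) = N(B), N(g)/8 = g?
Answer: 27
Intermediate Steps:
N(g) = 8*g
S(B) = 8*B
(S(18) - 2786) + 2669 = (8*18 - 2786) + 2669 = (144 - 2786) + 2669 = -2642 + 2669 = 27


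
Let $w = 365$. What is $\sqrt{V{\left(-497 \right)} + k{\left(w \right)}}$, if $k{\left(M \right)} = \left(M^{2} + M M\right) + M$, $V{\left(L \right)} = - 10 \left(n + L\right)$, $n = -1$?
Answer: $\sqrt{271795} \approx 521.34$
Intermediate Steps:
$V{\left(L \right)} = 10 - 10 L$ ($V{\left(L \right)} = - 10 \left(-1 + L\right) = 10 - 10 L$)
$k{\left(M \right)} = M + 2 M^{2}$ ($k{\left(M \right)} = \left(M^{2} + M^{2}\right) + M = 2 M^{2} + M = M + 2 M^{2}$)
$\sqrt{V{\left(-497 \right)} + k{\left(w \right)}} = \sqrt{\left(10 - -4970\right) + 365 \left(1 + 2 \cdot 365\right)} = \sqrt{\left(10 + 4970\right) + 365 \left(1 + 730\right)} = \sqrt{4980 + 365 \cdot 731} = \sqrt{4980 + 266815} = \sqrt{271795}$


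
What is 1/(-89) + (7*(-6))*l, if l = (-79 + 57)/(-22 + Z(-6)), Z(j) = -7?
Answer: -82265/2581 ≈ -31.873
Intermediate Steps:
l = 22/29 (l = (-79 + 57)/(-22 - 7) = -22/(-29) = -22*(-1/29) = 22/29 ≈ 0.75862)
1/(-89) + (7*(-6))*l = 1/(-89) + (7*(-6))*(22/29) = -1/89 - 42*22/29 = -1/89 - 924/29 = -82265/2581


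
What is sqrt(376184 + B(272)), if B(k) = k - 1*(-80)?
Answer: 2*sqrt(94134) ≈ 613.63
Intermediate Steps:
B(k) = 80 + k (B(k) = k + 80 = 80 + k)
sqrt(376184 + B(272)) = sqrt(376184 + (80 + 272)) = sqrt(376184 + 352) = sqrt(376536) = 2*sqrt(94134)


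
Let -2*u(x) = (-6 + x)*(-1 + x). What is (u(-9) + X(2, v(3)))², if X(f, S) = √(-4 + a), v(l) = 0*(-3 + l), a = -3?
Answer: (75 - I*√7)² ≈ 5618.0 - 396.86*I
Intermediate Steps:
v(l) = 0
u(x) = -(-1 + x)*(-6 + x)/2 (u(x) = -(-6 + x)*(-1 + x)/2 = -(-1 + x)*(-6 + x)/2)
X(f, S) = I*√7 (X(f, S) = √(-4 - 3) = √(-7) = I*√7)
(u(-9) + X(2, v(3)))² = ((-3 - ½*(-9)² + (7/2)*(-9)) + I*√7)² = ((-3 - ½*81 - 63/2) + I*√7)² = ((-3 - 81/2 - 63/2) + I*√7)² = (-75 + I*√7)²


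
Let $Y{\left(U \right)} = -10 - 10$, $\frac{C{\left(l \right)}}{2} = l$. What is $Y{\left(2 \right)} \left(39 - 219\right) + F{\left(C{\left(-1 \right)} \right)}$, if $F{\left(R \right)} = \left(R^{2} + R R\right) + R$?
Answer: $3606$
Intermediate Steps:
$C{\left(l \right)} = 2 l$
$Y{\left(U \right)} = -20$ ($Y{\left(U \right)} = -10 - 10 = -20$)
$F{\left(R \right)} = R + 2 R^{2}$ ($F{\left(R \right)} = \left(R^{2} + R^{2}\right) + R = 2 R^{2} + R = R + 2 R^{2}$)
$Y{\left(2 \right)} \left(39 - 219\right) + F{\left(C{\left(-1 \right)} \right)} = - 20 \left(39 - 219\right) + 2 \left(-1\right) \left(1 + 2 \cdot 2 \left(-1\right)\right) = \left(-20\right) \left(-180\right) - 2 \left(1 + 2 \left(-2\right)\right) = 3600 - 2 \left(1 - 4\right) = 3600 - -6 = 3600 + 6 = 3606$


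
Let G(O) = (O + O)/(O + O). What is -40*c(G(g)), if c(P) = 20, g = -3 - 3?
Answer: -800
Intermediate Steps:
g = -6
G(O) = 1 (G(O) = (2*O)/((2*O)) = (2*O)*(1/(2*O)) = 1)
-40*c(G(g)) = -40*20 = -800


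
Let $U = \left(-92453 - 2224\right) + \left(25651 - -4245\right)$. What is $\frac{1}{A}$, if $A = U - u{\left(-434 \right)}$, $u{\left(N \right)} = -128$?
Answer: $- \frac{1}{64653} \approx -1.5467 \cdot 10^{-5}$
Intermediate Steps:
$U = -64781$ ($U = -94677 + \left(25651 + 4245\right) = -94677 + 29896 = -64781$)
$A = -64653$ ($A = -64781 - -128 = -64781 + 128 = -64653$)
$\frac{1}{A} = \frac{1}{-64653} = - \frac{1}{64653}$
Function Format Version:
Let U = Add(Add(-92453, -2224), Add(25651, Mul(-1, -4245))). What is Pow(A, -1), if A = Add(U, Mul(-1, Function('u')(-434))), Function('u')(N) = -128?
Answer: Rational(-1, 64653) ≈ -1.5467e-5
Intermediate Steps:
U = -64781 (U = Add(-94677, Add(25651, 4245)) = Add(-94677, 29896) = -64781)
A = -64653 (A = Add(-64781, Mul(-1, -128)) = Add(-64781, 128) = -64653)
Pow(A, -1) = Pow(-64653, -1) = Rational(-1, 64653)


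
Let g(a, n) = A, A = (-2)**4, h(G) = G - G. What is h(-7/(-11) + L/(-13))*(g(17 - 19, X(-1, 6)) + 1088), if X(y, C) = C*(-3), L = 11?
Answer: 0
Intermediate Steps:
h(G) = 0
X(y, C) = -3*C
A = 16
g(a, n) = 16
h(-7/(-11) + L/(-13))*(g(17 - 19, X(-1, 6)) + 1088) = 0*(16 + 1088) = 0*1104 = 0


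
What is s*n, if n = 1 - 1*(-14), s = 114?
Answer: 1710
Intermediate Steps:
n = 15 (n = 1 + 14 = 15)
s*n = 114*15 = 1710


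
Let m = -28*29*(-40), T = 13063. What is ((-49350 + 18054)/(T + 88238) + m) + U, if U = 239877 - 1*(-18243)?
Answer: 9812679768/33767 ≈ 2.9060e+5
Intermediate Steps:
m = 32480 (m = -812*(-40) = 32480)
U = 258120 (U = 239877 + 18243 = 258120)
((-49350 + 18054)/(T + 88238) + m) + U = ((-49350 + 18054)/(13063 + 88238) + 32480) + 258120 = (-31296/101301 + 32480) + 258120 = (-31296*1/101301 + 32480) + 258120 = (-10432/33767 + 32480) + 258120 = 1096741728/33767 + 258120 = 9812679768/33767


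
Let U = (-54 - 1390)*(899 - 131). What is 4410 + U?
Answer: -1104582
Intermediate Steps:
U = -1108992 (U = -1444*768 = -1108992)
4410 + U = 4410 - 1108992 = -1104582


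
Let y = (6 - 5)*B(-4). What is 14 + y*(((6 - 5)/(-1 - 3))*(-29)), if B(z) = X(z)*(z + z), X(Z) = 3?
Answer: -160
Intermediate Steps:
B(z) = 6*z (B(z) = 3*(z + z) = 3*(2*z) = 6*z)
y = -24 (y = (6 - 5)*(6*(-4)) = 1*(-24) = -24)
14 + y*(((6 - 5)/(-1 - 3))*(-29)) = 14 - 24*(6 - 5)/(-1 - 3)*(-29) = 14 - 24*1/(-4)*(-29) = 14 - 24*1*(-1/4)*(-29) = 14 - (-6)*(-29) = 14 - 24*29/4 = 14 - 174 = -160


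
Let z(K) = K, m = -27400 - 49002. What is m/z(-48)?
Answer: 38201/24 ≈ 1591.7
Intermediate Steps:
m = -76402
m/z(-48) = -76402/(-48) = -76402*(-1/48) = 38201/24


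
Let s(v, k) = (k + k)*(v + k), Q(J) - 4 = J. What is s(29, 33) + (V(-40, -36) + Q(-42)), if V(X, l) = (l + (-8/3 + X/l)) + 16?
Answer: 36292/9 ≈ 4032.4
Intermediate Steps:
V(X, l) = 40/3 + l + X/l (V(X, l) = (l + (-8*⅓ + X/l)) + 16 = (l + (-8/3 + X/l)) + 16 = (-8/3 + l + X/l) + 16 = 40/3 + l + X/l)
Q(J) = 4 + J
s(v, k) = 2*k*(k + v) (s(v, k) = (2*k)*(k + v) = 2*k*(k + v))
s(29, 33) + (V(-40, -36) + Q(-42)) = 2*33*(33 + 29) + ((40/3 - 36 - 40/(-36)) + (4 - 42)) = 2*33*62 + ((40/3 - 36 - 40*(-1/36)) - 38) = 4092 + ((40/3 - 36 + 10/9) - 38) = 4092 + (-194/9 - 38) = 4092 - 536/9 = 36292/9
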